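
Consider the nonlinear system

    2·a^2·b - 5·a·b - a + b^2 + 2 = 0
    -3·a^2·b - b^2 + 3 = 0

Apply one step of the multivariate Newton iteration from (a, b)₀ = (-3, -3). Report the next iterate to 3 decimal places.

At (-3, -3): F = (-85.000, 75.000).
Jacobian J = [[4·a·b - 5·b - 1, 2·a^2 - 5·a + 2·b], [-6·a·b, -3·a^2 - 2·b]].
At the point, J = [[50.000, 27.000], [-54.000, -21.000]] (det J = 408.000).
Solving J·Δ = −F gives Δ = (0.588, 2.059).
Then the next iterate is (a, b)₁ = (-2.412, -0.941).

(-2.412, -0.941)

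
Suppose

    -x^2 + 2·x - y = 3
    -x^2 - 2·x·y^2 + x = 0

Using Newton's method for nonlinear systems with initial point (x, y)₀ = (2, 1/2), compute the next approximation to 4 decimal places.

At (2, 1/2): F = (-3.5000, -3.0000).
Jacobian J = [[-2·x + 2, -1], [-2·x - 2·y^2 + 1, -4·x·y]].
At the point, J = [[-2.0000, -1.0000], [-3.5000, -4.0000]] (det J = 4.5000).
Solving J·Δ = −F gives Δ = (-2.4444, 1.3889).
Then the next iterate is (x, y)₁ = (-0.4444, 1.8889).

(-0.4444, 1.8889)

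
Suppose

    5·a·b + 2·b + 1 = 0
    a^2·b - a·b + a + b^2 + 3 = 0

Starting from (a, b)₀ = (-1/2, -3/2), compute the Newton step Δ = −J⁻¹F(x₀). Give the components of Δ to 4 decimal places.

(0.1126, 1.8113)

At (-1/2, -3/2): F = (1.7500, 3.6250).
Jacobian J = [[5·b, 5·a + 2], [2·a·b - b + 1, a^2 - a + 2·b]].
At the point, J = [[-7.5000, -0.5000], [4.0000, -2.2500]] (det J = 18.8750).
Solving J·Δ = −F gives Δ = (0.1126, 1.8113).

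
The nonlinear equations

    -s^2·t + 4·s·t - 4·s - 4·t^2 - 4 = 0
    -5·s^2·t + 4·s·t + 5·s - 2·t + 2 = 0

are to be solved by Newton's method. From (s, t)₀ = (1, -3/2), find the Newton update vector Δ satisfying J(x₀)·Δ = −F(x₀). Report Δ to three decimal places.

At (1, -3/2): F = (-21.500, 11.500).
Jacobian J = [[-2·s·t + 4·t - 4, -s^2 + 4·s - 8·t], [-10·s·t + 4·t + 5, -5·s^2 + 4·s - 2]].
At the point, J = [[-7.000, 15.000], [14.000, -3.000]] (det J = -189.000).
Solving J·Δ = −F gives Δ = (-0.571, 1.167).

(-0.571, 1.167)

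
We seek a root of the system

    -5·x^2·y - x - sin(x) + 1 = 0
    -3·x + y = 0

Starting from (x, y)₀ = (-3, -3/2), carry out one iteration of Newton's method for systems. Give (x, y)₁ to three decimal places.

At (-3, -3/2): F = (71.64112, 7.500).
Jacobian J = [[-10·x·y - cos(x) - 1, -5·x^2], [-3, 1]].
At the point, J = [[-45.01001, -45.000], [-3.000, 1.000]] (det J = -180.01001).
Solving J·Δ = −F gives Δ = (2.273, -0.681).
Then the next iterate is (x, y)₁ = (-0.727, -2.181).

(-0.727, -2.181)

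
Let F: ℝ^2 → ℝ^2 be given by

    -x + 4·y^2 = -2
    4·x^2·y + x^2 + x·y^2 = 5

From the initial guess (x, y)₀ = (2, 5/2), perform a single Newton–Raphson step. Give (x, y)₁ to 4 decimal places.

At (2, 5/2): F = (25.0000, 51.5000).
Jacobian J = [[-1, 8·y], [8·x·y + 2·x + y^2, 4·x^2 + 2·x·y]].
At the point, J = [[-1.0000, 20.0000], [50.2500, 26.0000]] (det J = -1031.0000).
Solving J·Δ = −F gives Δ = (-0.3686, -1.2684).
Then the next iterate is (x, y)₁ = (1.6314, 1.2316).

(1.6314, 1.2316)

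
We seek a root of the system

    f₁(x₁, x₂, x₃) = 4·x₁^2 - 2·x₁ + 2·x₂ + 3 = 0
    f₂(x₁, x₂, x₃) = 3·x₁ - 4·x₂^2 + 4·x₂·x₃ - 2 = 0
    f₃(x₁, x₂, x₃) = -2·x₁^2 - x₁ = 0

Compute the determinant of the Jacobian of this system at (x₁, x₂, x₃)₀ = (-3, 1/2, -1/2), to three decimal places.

J = [[8·x₁ - 2, 2, 0], [3, -8·x₂ + 4·x₃, 4·x₂], [-4·x₁ - 1, 0, 0]].
At the point, J = [[-26.000, 2.000, 0.000], [3.000, -6.000, 2.000], [11.000, 0.000, 0.000]].
det J = 44.000.

44.000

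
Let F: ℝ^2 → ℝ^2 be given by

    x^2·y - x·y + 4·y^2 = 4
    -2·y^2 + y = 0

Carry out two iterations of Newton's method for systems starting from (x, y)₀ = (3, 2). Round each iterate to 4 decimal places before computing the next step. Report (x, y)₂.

At (3, 2): F = (24.0000, -6.0000).
Jacobian J = [[2·x·y - y, x^2 - x + 8·y], [0, -4·y + 1]].
At the point, J = [[10.0000, 22.0000], [0.0000, -7.0000]] (det J = -70.0000).
Solving J·Δ = −F gives Δ = (-0.5143, -0.8571).
Then the next iterate is (x, y)₁ = (2.4857, 1.1429).
Round to (2.4857, 1.1429) and repeat: F = (5.445616, -1.469541), J = [[4.538913, 12.836204], [0.0000, -3.5716]].
Δ = (-0.0362, -0.4115), so (x, y)₂ = (2.4495, 0.7314).

(2.4495, 0.7314)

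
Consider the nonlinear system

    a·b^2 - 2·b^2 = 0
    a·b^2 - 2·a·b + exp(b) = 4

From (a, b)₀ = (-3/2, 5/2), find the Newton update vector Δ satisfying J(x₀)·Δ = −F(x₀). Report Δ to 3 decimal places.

(0.825, -0.955)

At (-3/2, 5/2): F = (-21.875, 6.30749).
Jacobian J = [[b^2, 2·a·b - 4·b], [b^2 - 2·b, 2·a·b - 2·a + exp(b)]].
At the point, J = [[6.250, -17.500], [1.250, 7.68249]] (det J = 69.89059).
Solving J·Δ = −F gives Δ = (0.825, -0.955).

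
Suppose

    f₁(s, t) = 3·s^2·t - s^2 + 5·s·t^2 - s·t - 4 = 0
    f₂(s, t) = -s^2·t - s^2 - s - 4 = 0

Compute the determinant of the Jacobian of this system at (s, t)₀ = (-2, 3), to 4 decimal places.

650.0000

J = [[6·s·t - 2·s + 5·t^2 - t, 3·s^2 + 10·s·t - s], [-2·s·t - 2·s - 1, -s^2]].
At the point, J = [[10.0000, -46.0000], [15.0000, -4.0000]].
det J = 650.0000.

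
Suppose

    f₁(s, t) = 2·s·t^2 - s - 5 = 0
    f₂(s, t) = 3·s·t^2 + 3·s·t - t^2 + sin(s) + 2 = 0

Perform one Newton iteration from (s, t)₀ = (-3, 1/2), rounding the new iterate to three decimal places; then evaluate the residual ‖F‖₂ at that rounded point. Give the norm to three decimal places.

1.405

At (-3, 1/2): F = (-3.500, -5.14112).
Jacobian J = [[2·t^2 - 1, 4·s·t], [3·t^2 + 3·t + cos(s), 6·s·t + 3·s - 2·t]].
At the point, J = [[-0.500, -6.000], [1.26001, -19.000]] (det J = 17.06005).
Solving J·Δ = −F gives Δ = (-2.090, -0.409).
Then the next iterate is (s, t)₁ = (-5.090, 0.091).
Re-evaluating at (-5.090, 0.091): F = (0.00570, 1.40525), so ‖F‖₂ = 1.405.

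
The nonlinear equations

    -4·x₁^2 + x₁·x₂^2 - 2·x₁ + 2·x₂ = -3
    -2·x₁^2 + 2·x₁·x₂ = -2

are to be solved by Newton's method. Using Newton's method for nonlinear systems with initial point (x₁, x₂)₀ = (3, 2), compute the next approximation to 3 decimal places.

(-1.100, -2.800)

At (3, 2): F = (-23.000, -4.000).
Jacobian J = [[-8·x₁ + x₂^2 - 2, 2·x₁·x₂ + 2], [-4·x₁ + 2·x₂, 2·x₁]].
At the point, J = [[-22.000, 14.000], [-8.000, 6.000]] (det J = -20.000).
Solving J·Δ = −F gives Δ = (-4.100, -4.800).
Then the next iterate is (x₁, x₂)₁ = (-1.100, -2.800).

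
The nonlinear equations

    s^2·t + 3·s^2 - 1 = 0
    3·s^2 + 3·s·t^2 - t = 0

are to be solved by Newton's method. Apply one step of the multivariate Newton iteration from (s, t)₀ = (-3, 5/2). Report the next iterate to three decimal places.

At (-3, 5/2): F = (48.500, -31.750).
Jacobian J = [[2·s·t + 6·s, s^2], [6·s + 3·t^2, 6·s·t - 1]].
At the point, J = [[-33.000, 9.000], [0.750, -46.000]] (det J = 1511.250).
Solving J·Δ = −F gives Δ = (1.287, -0.669).
Then the next iterate is (s, t)₁ = (-1.713, 1.831).

(-1.713, 1.831)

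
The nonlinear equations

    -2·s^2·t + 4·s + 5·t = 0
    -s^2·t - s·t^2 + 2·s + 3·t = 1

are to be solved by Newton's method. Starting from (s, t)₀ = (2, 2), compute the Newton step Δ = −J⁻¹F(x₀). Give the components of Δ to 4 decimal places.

(0.5000, -1.3333)

At (2, 2): F = (2.0000, -7.0000).
Jacobian J = [[-4·s·t + 4, -2·s^2 + 5], [-2·s·t - t^2 + 2, -s^2 - 2·s·t + 3]].
At the point, J = [[-12.0000, -3.0000], [-10.0000, -9.0000]] (det J = 78.0000).
Solving J·Δ = −F gives Δ = (0.5000, -1.3333).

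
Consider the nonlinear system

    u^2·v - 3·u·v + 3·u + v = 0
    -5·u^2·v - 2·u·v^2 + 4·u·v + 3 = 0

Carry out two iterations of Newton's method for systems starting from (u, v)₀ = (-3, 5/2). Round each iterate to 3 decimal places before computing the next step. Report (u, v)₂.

(-1.258, 1.049)

At (-3, 5/2): F = (38.500, -102.000).
Jacobian J = [[2·u·v - 3·v + 3, u^2 - 3·u + 1], [-10·u·v - 2·v^2 + 4·v, -5·u^2 - 4·u·v + 4·u]].
At the point, J = [[-19.500, 19.000], [72.500, -27.000]] (det J = -851.000).
Solving J·Δ = −F gives Δ = (1.056, -0.943).
Then the next iterate is (u, v)₁ = (-1.944, 1.557).
Round to (-1.944, 1.557) and repeat: F = (10.68954, -29.10233), J = [[-7.72462, 10.61114], [31.64758, -14.56445]].
Δ = (0.686, -0.508), so (u, v)₂ = (-1.258, 1.049).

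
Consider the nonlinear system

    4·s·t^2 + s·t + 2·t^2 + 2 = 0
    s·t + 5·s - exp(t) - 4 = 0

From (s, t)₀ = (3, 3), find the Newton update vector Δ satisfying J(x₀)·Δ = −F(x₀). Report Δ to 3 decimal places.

(-1.713, -0.807)

At (3, 3): F = (137.000, -0.08554).
Jacobian J = [[4·t^2 + t, 8·s·t + s + 4·t], [t + 5, s - exp(t)]].
At the point, J = [[39.000, 87.000], [8.000, -17.08554]] (det J = -1362.33594).
Solving J·Δ = −F gives Δ = (-1.713, -0.807).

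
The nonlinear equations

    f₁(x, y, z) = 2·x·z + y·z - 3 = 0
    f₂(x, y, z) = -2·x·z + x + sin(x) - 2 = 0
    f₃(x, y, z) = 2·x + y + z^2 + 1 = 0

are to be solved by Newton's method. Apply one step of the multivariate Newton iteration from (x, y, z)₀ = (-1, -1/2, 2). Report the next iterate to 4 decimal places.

(-1.9423, 3.8369, 0.7619)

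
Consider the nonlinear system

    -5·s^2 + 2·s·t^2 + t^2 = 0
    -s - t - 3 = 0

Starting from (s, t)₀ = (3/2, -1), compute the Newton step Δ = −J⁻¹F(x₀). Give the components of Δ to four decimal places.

(4.1500, -7.6500)

At (3/2, -1): F = (-7.2500, -3.5000).
Jacobian J = [[-10·s + 2·t^2, 4·s·t + 2·t], [-1, -1]].
At the point, J = [[-13.0000, -8.0000], [-1.0000, -1.0000]] (det J = 5.0000).
Solving J·Δ = −F gives Δ = (4.1500, -7.6500).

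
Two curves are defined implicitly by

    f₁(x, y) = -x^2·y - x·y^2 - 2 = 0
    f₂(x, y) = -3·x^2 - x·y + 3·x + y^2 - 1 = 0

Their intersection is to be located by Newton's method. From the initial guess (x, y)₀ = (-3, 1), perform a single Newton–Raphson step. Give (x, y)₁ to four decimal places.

At (-3, 1): F = (-8.0000, -33.0000).
Jacobian J = [[-2·x·y - y^2, -x^2 - 2·x·y], [-6·x - y + 3, -x + 2·y]].
At the point, J = [[5.0000, -3.0000], [20.0000, 5.0000]] (det J = 85.0000).
Solving J·Δ = −F gives Δ = (1.6353, 0.0588).
Then the next iterate is (x, y)₁ = (-1.3647, 1.0588).

(-1.3647, 1.0588)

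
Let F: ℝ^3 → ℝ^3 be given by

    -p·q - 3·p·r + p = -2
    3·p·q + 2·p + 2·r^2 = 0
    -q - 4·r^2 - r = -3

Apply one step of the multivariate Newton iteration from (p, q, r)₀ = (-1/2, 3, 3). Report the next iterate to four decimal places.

At (-1/2, 3, 3): F = (7.5000, 12.5000, -39.0000).
Jacobian J = [[-q - 3·r + 1, -p, -3·p], [3·q + 2, 3·p, 4·r], [0, -1, -8·r - 1]].
At the point, J = [[-11.0000, 0.5000, 1.5000], [11.0000, -1.5000, 12.0000], [0.0000, -1.0000, -25.0000]] (det J = -423.5000).
Solving J·Δ = −F gives Δ = (0.4416, -0.6883, -1.5325).
Then the next iterate is (p, q, r)₁ = (-0.0584, 2.3117, 1.4675).

(-0.0584, 2.3117, 1.4675)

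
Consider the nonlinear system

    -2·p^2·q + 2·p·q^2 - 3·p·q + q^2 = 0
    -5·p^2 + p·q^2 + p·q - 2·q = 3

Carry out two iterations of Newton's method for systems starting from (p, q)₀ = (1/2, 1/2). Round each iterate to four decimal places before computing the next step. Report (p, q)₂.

At (1/2, 1/2): F = (-0.5000, -4.8750).
Jacobian J = [[-4·p·q + 2·q^2 - 3·q, -2·p^2 + 4·p·q - 3·p + 2·q], [-10·p + q^2 + q, 2·p·q + p - 2]].
At the point, J = [[-2.0000, 0.0000], [-4.2500, -1.0000]] (det J = 2.0000).
Solving J·Δ = −F gives Δ = (-0.2500, -3.8125).
Then the next iterate is (p, q)₁ = (0.2500, -3.3125).
Round to (0.2500, -3.3125) and repeat: F = (19.357422, 5.227539), J = [[35.195312, -10.8125], [5.160156, -3.406250]].
Δ = (-0.1469, 1.3122), so (p, q)₂ = (0.1031, -2.0003).

(0.1031, -2.0003)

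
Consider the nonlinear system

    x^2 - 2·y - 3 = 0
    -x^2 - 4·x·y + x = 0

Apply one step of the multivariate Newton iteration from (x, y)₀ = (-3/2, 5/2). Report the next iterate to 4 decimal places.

At (-3/2, 5/2): F = (-5.7500, 11.2500).
Jacobian J = [[2·x, -2], [-2·x - 4·y + 1, -4·x]].
At the point, J = [[-3.0000, -2.0000], [-6.0000, 6.0000]] (det J = -30.0000).
Solving J·Δ = −F gives Δ = (-0.4000, -2.2750).
Then the next iterate is (x, y)₁ = (-1.9000, 0.2250).

(-1.9000, 0.2250)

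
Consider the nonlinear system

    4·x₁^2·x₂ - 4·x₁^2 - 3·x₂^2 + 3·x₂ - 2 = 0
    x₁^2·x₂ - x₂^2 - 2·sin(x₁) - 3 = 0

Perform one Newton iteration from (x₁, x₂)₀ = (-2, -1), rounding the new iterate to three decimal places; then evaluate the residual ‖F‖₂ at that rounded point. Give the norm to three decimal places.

At (-2, -1): F = (-40.000, -6.18141).
Jacobian J = [[8·x₁·x₂ - 8·x₁, 4·x₁^2 - 6·x₂ + 3], [2·x₁·x₂ - 2·cos(x₁), x₁^2 - 2·x₂]].
At the point, J = [[32.000, 25.000], [4.83229, 6.000]] (det J = 71.19266).
Solving J·Δ = −F gives Δ = (1.200, 0.063).
Then the next iterate is (x₁, x₂)₁ = (-0.800, -0.937).
Re-evaluating at (-0.800, -0.937): F = (-12.40363, -3.04294), so ‖F‖₂ = 12.771.

12.771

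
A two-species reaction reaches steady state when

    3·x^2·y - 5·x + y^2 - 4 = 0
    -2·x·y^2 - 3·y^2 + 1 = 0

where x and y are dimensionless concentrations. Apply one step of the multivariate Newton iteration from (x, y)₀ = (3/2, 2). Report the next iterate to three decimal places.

(1.957, 0.889)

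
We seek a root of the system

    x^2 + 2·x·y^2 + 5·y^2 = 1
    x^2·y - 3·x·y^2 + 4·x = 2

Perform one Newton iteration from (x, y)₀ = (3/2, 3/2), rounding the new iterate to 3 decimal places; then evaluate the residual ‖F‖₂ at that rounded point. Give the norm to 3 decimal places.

At (3/2, 3/2): F = (19.250, -2.750).
Jacobian J = [[2·x + 2·y^2, 4·x·y + 10·y], [2·x·y - 3·y^2 + 4, x^2 - 6·x·y]].
At the point, J = [[7.500, 24.000], [1.750, -11.250]] (det J = -126.375).
Solving J·Δ = −F gives Δ = (-1.191, -0.430).
Then the next iterate is (x, y)₁ = (0.309, 1.070).
Re-evaluating at (0.309, 1.070): F = (5.52753, -1.72316), so ‖F‖₂ = 5.790.

5.790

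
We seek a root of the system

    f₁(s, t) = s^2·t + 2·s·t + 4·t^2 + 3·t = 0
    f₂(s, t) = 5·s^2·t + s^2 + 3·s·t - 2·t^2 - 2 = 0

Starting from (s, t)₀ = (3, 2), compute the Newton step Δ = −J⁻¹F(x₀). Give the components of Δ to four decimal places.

(-0.7278, -1.1869)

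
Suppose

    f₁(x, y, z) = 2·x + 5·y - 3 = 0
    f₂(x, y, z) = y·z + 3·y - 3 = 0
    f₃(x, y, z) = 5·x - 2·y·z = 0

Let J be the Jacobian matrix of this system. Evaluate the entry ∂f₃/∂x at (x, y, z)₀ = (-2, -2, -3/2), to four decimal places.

5.0000

∂f₃/∂x = 5.
At (-2, -2, -3/2) this is 5.0000.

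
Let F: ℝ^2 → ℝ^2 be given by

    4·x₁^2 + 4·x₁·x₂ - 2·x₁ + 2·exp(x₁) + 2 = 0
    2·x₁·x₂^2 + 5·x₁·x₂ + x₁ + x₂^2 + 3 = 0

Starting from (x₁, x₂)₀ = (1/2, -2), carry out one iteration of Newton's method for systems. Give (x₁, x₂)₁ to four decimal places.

At (1/2, -2): F = (1.297443, 6.5000).
Jacobian J = [[8·x₁ + 4·x₂ + 2·exp(x₁) - 2, 4·x₁], [2·x₂^2 + 5·x₂ + 1, 4·x₁·x₂ + 5·x₁ + 2·x₂]].
At the point, J = [[-2.702557, 2.0000], [-1.0000, -5.5000]] (det J = 16.864066).
Solving J·Δ = −F gives Δ = (1.1940, 0.9647).
Then the next iterate is (x₁, x₂)₁ = (1.6940, -1.0353).

(1.6940, -1.0353)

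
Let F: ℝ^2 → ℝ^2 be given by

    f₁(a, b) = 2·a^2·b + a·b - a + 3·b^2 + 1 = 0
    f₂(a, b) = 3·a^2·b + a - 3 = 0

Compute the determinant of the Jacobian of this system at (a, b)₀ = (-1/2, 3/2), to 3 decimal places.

J = [[4·a·b + b - 1, 2·a^2 + a + 6·b], [6·a·b + 1, 3·a^2]].
At the point, J = [[-2.500, 9.000], [-3.500, 0.750]].
det J = 29.625.

29.625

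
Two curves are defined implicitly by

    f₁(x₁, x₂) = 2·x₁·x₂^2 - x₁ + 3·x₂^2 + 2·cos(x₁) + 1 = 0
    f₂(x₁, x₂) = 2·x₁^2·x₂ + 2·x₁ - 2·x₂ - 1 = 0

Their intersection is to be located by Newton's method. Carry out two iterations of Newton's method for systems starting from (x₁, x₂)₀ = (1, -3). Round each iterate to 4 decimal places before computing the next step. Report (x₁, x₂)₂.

(1.3215, -0.6333)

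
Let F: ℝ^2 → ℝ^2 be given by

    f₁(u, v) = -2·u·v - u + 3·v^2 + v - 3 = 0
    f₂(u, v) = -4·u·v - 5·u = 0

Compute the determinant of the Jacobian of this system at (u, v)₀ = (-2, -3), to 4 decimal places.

J = [[-2·v - 1, -2·u + 6·v + 1], [-4·v - 5, -4·u]].
At the point, J = [[5.0000, -13.0000], [7.0000, 8.0000]].
det J = 131.0000.

131.0000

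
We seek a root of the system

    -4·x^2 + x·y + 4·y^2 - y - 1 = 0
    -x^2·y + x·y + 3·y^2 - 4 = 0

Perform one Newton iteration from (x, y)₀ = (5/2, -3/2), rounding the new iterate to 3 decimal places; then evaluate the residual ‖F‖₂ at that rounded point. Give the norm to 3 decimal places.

At (5/2, -3/2): F = (-19.250, 8.375).
Jacobian J = [[-8·x + y, x + 8·y - 1], [-2·x·y + y, -x^2 + x + 6·y]].
At the point, J = [[-21.500, -10.500], [6.000, -12.750]] (det J = 337.125).
Solving J·Δ = −F gives Δ = (-0.989, 0.192).
Then the next iterate is (x, y)₁ = (1.511, -1.308).
Re-evaluating at (1.511, -1.308): F = (-3.95742, 2.14253), so ‖F‖₂ = 4.500.

4.500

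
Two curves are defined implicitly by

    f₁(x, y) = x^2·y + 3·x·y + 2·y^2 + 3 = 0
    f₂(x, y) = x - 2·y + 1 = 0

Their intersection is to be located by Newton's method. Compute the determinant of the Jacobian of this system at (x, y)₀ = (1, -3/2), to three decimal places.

17.000

J = [[2·x·y + 3·y, x^2 + 3·x + 4·y], [1, -2]].
At the point, J = [[-7.500, -2.000], [1.000, -2.000]].
det J = 17.000.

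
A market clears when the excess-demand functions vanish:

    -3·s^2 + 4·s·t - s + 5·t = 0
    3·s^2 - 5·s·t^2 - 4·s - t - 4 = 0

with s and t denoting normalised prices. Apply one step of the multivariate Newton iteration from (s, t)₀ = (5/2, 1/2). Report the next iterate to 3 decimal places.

(-1.447, -2.268)

At (5/2, 1/2): F = (-13.750, 1.125).
Jacobian J = [[-6·s + 4·t - 1, 4·s + 5], [6·s - 5·t^2 - 4, -10·s·t - 1]].
At the point, J = [[-14.000, 15.000], [9.750, -13.500]] (det J = 42.750).
Solving J·Δ = −F gives Δ = (-3.947, -2.768).
Then the next iterate is (s, t)₁ = (-1.447, -2.268).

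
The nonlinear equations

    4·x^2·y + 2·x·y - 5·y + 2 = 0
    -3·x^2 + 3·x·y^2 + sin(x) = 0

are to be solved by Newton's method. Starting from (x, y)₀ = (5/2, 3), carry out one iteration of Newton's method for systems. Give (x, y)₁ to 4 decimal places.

At (5/2, 3): F = (77.0000, 49.348472).
Jacobian J = [[8·x·y + 2·y, 4·x^2 + 2·x - 5], [-6·x + 3·y^2 + cos(x), 6·x·y]].
At the point, J = [[66.0000, 25.0000], [11.198856, 45.0000]] (det J = 2690.028590).
Solving J·Δ = −F gives Δ = (-0.8295, -0.8902).
Then the next iterate is (x, y)₁ = (1.6705, 2.1098).

(1.6705, 2.1098)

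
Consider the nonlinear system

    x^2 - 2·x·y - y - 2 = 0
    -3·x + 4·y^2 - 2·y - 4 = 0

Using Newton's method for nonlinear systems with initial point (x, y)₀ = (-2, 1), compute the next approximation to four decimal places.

At (-2, 1): F = (5.0000, 4.0000).
Jacobian J = [[2·x - 2·y, -2·x - 1], [-3, 8·y - 2]].
At the point, J = [[-6.0000, 3.0000], [-3.0000, 6.0000]] (det J = -27.0000).
Solving J·Δ = −F gives Δ = (0.6667, -0.3333).
Then the next iterate is (x, y)₁ = (-1.3333, 0.6667).

(-1.3333, 0.6667)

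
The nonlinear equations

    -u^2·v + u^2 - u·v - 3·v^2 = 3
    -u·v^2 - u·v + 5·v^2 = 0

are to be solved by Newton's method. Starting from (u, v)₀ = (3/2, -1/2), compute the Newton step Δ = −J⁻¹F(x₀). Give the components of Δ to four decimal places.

(-0.0264, 0.3237)

At (3/2, -1/2): F = (0.3750, 1.6250).
Jacobian J = [[-2·u·v + 2·u - v, -u^2 - u - 6·v], [-v^2 - v, -2·u·v - u + 10·v]].
At the point, J = [[5.0000, -0.7500], [0.2500, -5.0000]] (det J = -24.8125).
Solving J·Δ = −F gives Δ = (-0.0264, 0.3237).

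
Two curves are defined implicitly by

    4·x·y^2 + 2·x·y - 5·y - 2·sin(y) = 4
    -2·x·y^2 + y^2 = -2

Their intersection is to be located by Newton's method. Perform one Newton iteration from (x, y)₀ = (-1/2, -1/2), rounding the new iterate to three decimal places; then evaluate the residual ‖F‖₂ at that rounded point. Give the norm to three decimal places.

1.604

At (-1/2, -1/2): F = (-0.54115, 2.500).
Jacobian J = [[4·y^2 + 2·y, 8·x·y + 2·x - 2·cos(y) - 5], [-2·y^2, -4·x·y + 2·y]].
At the point, J = [[0.000, -5.75517], [-0.500, -2.000]] (det J = -2.87758).
Solving J·Δ = −F gives Δ = (5.376, -0.094).
Then the next iterate is (x, y)₁ = (4.876, -0.594).
Re-evaluating at (4.876, -0.594): F = (1.17839, -1.08802), so ‖F‖₂ = 1.604.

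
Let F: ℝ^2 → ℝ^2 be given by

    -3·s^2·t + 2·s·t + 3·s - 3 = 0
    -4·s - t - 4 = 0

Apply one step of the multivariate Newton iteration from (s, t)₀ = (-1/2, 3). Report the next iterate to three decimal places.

(-0.460, -2.160)

At (-1/2, 3): F = (-9.750, -5.000).
Jacobian J = [[-6·s·t + 2·t + 3, -3·s^2 + 2·s], [-4, -1]].
At the point, J = [[18.000, -1.750], [-4.000, -1.000]] (det J = -25.000).
Solving J·Δ = −F gives Δ = (0.040, -5.160).
Then the next iterate is (s, t)₁ = (-0.460, -2.160).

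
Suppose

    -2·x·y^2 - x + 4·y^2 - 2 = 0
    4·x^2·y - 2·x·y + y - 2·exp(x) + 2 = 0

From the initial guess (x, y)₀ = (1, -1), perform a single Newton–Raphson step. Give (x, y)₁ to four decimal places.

At (1, -1): F = (-1.0000, -6.436564).
Jacobian J = [[-2·y^2 - 1, -4·x·y + 8·y], [8·x·y - 2·y - 2·exp(x), 4·x^2 - 2·x + 1]].
At the point, J = [[-3.0000, -4.0000], [-11.436564, 3.0000]] (det J = -54.746255).
Solving J·Δ = −F gives Δ = (-0.5251, 0.1438).
Then the next iterate is (x, y)₁ = (0.4749, -0.8562).

(0.4749, -0.8562)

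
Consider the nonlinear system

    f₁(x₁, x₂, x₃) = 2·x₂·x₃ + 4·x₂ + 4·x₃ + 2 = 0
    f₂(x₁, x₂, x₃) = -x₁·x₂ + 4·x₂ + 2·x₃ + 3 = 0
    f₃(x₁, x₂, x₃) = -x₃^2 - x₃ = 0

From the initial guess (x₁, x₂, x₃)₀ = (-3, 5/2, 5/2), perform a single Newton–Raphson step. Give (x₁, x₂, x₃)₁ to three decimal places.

(-0.617, 0.125, 1.042)

At (-3, 5/2, 5/2): F = (34.500, 25.500, -8.750).
Jacobian J = [[0, 2·x₃ + 4, 2·x₂ + 4], [-x₂, -x₁ + 4, 2], [0, 0, -2·x₃ - 1]].
At the point, J = [[0.000, 9.000, 9.000], [-2.500, 7.000, 2.000], [0.000, 0.000, -6.000]] (det J = -135.000).
Solving J·Δ = −F gives Δ = (2.383, -2.375, -1.458).
Then the next iterate is (x₁, x₂, x₃)₁ = (-0.617, 0.125, 1.042).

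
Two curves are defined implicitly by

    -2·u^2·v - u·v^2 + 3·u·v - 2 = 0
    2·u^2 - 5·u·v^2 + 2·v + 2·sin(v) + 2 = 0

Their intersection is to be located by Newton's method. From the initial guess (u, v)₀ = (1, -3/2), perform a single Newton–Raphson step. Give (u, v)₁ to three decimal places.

At (1, -3/2): F = (-5.750, -12.24499).
Jacobian J = [[-4·u·v - v^2 + 3·v, -2·u^2 - 2·u·v + 3·u], [4·u - 5·v^2, -10·u·v + 2·cos(v) + 2]].
At the point, J = [[-0.750, 4.000], [-7.250, 17.14147]] (det J = 16.14389).
Solving J·Δ = −F gives Δ = (3.071, 2.013).
Then the next iterate is (u, v)₁ = (4.071, 0.513).

(4.071, 0.513)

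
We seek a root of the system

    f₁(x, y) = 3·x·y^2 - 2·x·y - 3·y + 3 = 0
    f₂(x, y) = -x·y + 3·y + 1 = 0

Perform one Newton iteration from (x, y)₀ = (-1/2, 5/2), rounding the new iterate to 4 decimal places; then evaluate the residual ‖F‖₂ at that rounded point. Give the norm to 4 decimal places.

At (-1/2, 5/2): F = (-11.3750, 9.7500).
Jacobian J = [[3·y^2 - 2·y, 6·x·y - 2·x - 3], [-y, -x + 3]].
At the point, J = [[13.7500, -9.5000], [-2.5000, 3.5000]] (det J = 24.3750).
Solving J·Δ = −F gives Δ = (-2.1667, -4.3333).
Then the next iterate is (x, y)₁ = (-2.6667, -1.8333).
Re-evaluating at (-2.6667, -1.8333): F = (-28.166069, -9.388761), so ‖F‖₂ = 29.6897.

29.6897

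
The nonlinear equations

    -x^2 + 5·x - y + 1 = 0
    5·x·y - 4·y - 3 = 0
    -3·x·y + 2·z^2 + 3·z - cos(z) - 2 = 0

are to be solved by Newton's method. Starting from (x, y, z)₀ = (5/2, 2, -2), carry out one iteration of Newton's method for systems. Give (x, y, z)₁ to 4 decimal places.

(-3.3625, 7.2500, -5.1787)

At (5/2, 2, -2): F = (5.2500, 14.0000, -14.583853).
Jacobian J = [[-2·x + 5, -1, 0], [5·y, 5·x - 4, 0], [-3·y, -3·x, 4·z + sin(z) + 3]].
At the point, J = [[0.0000, -1.0000, 0.0000], [10.0000, 8.5000, 0.0000], [-6.0000, -7.5000, -5.909297]] (det J = -59.092974).
Solving J·Δ = −F gives Δ = (-5.8625, 5.2500, -3.1787).
Then the next iterate is (x, y, z)₁ = (-3.3625, 7.2500, -5.1787).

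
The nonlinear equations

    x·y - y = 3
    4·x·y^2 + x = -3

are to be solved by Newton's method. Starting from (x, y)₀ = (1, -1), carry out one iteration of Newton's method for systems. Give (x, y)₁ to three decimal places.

(-2.000, -1.875)

At (1, -1): F = (-3.000, 8.000).
Jacobian J = [[y, x - 1], [4·y^2 + 1, 8·x·y]].
At the point, J = [[-1.000, 0.000], [5.000, -8.000]] (det J = 8.000).
Solving J·Δ = −F gives Δ = (-3.000, -0.875).
Then the next iterate is (x, y)₁ = (-2.000, -1.875).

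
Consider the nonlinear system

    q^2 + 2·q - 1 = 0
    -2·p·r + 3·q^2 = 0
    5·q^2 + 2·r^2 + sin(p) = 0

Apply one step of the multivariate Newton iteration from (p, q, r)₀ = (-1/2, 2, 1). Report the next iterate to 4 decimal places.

At (-1/2, 2, 1): F = (7.0000, 13.0000, 21.520574).
Jacobian J = [[0, 2·q + 2, 0], [-2·r, 6·q, -2·p], [cos(p), 10·q, 4·r]].
At the point, J = [[0.0000, 6.0000, 0.0000], [-2.0000, 12.0000, 1.0000], [0.877583, 20.0000, 4.0000]] (det J = 53.265495).
Solving J·Δ = −F gives Δ = (-0.2464, -1.1667, 0.5072).
Then the next iterate is (p, q, r)₁ = (-0.7464, 0.8333, 1.5072).

(-0.7464, 0.8333, 1.5072)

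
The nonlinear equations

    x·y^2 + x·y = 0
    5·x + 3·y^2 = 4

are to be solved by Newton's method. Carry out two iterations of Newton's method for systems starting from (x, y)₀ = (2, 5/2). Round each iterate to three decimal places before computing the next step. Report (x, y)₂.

(0.615, 0.568)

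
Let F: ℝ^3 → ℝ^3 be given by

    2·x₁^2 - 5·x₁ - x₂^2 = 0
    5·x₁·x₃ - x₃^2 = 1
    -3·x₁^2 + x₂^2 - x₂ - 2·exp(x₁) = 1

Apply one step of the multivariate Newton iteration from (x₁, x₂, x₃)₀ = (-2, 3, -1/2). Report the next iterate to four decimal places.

(-2.2559, 5.0546, -0.0122)

At (-2, 3, -1/2): F = (9.0000, 3.7500, -7.270671).
Jacobian J = [[4·x₁ - 5, -2·x₂, 0], [5·x₃, 0, 5·x₁ - 2·x₃], [-6·x₁ - 2·exp(x₁), 2·x₂ - 1, 0]].
At the point, J = [[-13.0000, -6.0000, 0.0000], [-2.5000, 0.0000, -9.0000], [11.729329, 5.0000, 0.0000]] (det J = 48.383789).
Solving J·Δ = −F gives Δ = (-0.2559, 2.0546, 0.4878).
Then the next iterate is (x₁, x₂, x₃)₁ = (-2.2559, 5.0546, -0.0122).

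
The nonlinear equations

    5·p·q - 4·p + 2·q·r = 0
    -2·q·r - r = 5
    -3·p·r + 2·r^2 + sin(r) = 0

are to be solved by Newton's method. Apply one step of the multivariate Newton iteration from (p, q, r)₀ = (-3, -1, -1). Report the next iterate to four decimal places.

(-4.0224, 1.0155, 0.9690)

At (-3, -1, -1): F = (29.0000, -6.0000, -7.841471).
Jacobian J = [[5·q - 4, 5·p + 2·r, 2·q], [0, -2·r, -2·q - 1], [-3·r, 0, -3·p + 4·r + cos(r)]].
At the point, J = [[-9.0000, -17.0000, -2.0000], [0.0000, 2.0000, 1.0000], [3.0000, 0.0000, 5.540302]] (det J = -138.725442).
Solving J·Δ = −F gives Δ = (-1.0224, 2.0155, 1.9690).
Then the next iterate is (p, q, r)₁ = (-4.0224, 1.0155, 0.9690).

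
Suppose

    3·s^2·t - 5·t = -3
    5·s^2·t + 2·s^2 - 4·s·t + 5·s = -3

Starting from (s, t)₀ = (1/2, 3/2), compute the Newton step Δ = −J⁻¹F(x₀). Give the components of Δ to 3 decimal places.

(-0.710, -1.546)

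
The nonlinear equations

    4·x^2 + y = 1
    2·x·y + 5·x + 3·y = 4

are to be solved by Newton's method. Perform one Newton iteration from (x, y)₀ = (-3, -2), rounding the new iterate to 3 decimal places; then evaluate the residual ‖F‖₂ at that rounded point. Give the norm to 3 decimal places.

At (-3, -2): F = (33.000, -13.000).
Jacobian J = [[8·x, 1], [2·y + 5, 2·x + 3]].
At the point, J = [[-24.000, 1.000], [1.000, -3.000]] (det J = 71.000).
Solving J·Δ = −F gives Δ = (1.211, -3.930).
Then the next iterate is (x, y)₁ = (-1.789, -5.930).
Re-evaluating at (-1.789, -5.930): F = (5.87208, -9.51746), so ‖F‖₂ = 11.183.

11.183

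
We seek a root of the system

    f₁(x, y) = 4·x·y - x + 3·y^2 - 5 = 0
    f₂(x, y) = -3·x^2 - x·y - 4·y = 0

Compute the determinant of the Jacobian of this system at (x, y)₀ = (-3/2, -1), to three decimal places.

132.500

J = [[4·y - 1, 4·x + 6·y], [-6·x - y, -x - 4]].
At the point, J = [[-5.000, -12.000], [10.000, -2.500]].
det J = 132.500.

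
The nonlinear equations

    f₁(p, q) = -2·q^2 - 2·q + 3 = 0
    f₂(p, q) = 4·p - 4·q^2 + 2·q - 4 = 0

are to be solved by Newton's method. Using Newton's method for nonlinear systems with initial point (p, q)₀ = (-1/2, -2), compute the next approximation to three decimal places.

(5.250, -1.833)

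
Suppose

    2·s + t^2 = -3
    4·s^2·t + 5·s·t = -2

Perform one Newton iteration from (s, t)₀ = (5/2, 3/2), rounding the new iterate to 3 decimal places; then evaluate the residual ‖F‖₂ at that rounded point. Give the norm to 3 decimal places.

At (5/2, 3/2): F = (10.250, 58.250).
Jacobian J = [[2, 2·t], [8·s·t + 5·t, 4·s^2 + 5·s]].
At the point, J = [[2.000, 3.000], [37.500, 37.500]] (det J = -37.500).
Solving J·Δ = −F gives Δ = (5.590, -7.143).
Then the next iterate is (s, t)₁ = (8.090, -5.643).
Re-evaluating at (8.090, -5.643): F = (51.02345, -1703.55386), so ‖F‖₂ = 1704.318.

1704.318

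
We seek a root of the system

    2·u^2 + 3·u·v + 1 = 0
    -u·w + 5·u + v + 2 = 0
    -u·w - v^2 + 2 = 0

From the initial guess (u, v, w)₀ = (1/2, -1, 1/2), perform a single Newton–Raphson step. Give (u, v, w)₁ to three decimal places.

At (1/2, -1, 1/2): F = (0.000, 3.250, 0.750).
Jacobian J = [[4·u + 3·v, 3·u, 0], [-w + 5, 1, -u], [-w, -2·v, -u]].
At the point, J = [[-1.000, 1.500, 0.000], [4.500, 1.000, -0.500], [-0.500, 2.000, -0.500]] (det J = 3.250).
Solving J·Δ = −F gives Δ = (-0.577, -0.385, 0.538).
Then the next iterate is (u, v, w)₁ = (-0.077, -1.385, 1.038).

(-0.077, -1.385, 1.038)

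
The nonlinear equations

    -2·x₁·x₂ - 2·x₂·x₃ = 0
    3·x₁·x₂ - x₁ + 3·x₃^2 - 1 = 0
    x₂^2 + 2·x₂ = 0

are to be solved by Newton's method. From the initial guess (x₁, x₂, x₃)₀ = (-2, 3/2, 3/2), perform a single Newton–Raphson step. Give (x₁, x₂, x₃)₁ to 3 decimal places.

(-0.836, 0.450, 0.486)

At (-2, 3/2, 3/2): F = (1.500, -1.250, 5.250).
Jacobian J = [[-2·x₂, -2·x₁ - 2·x₃, -2·x₂], [3·x₂ - 1, 3·x₁, 6·x₃], [0, 2·x₂ + 2, 0]].
At the point, J = [[-3.000, 1.000, -3.000], [3.500, -6.000, 9.000], [0.000, 5.000, 0.000]] (det J = 82.500).
Solving J·Δ = −F gives Δ = (1.164, -1.050, -1.014).
Then the next iterate is (x₁, x₂, x₃)₁ = (-0.836, 0.450, 0.486).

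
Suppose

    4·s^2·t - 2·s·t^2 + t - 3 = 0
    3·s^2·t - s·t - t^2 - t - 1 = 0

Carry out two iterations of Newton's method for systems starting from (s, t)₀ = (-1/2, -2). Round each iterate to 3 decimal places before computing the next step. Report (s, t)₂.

(0.522, -2.422)

At (-1/2, -2): F = (-3.000, -5.500).
Jacobian J = [[8·s·t - 2·t^2, 4·s^2 - 4·s·t + 1], [6·s·t - t, 3·s^2 - s - 2·t - 1]].
At the point, J = [[0.000, -2.000], [8.000, 4.250]] (det J = 16.000).
Solving J·Δ = −F gives Δ = (1.484, -1.500).
Then the next iterate is (s, t)₁ = (0.984, -3.500).
Round to (0.984, -3.500) and repeat: F = (-44.16358, -16.47269), J = [[-52.052, 18.64902], [-17.164, 7.92077]].
Δ = (-0.462, 1.078), so (s, t)₂ = (0.522, -2.422).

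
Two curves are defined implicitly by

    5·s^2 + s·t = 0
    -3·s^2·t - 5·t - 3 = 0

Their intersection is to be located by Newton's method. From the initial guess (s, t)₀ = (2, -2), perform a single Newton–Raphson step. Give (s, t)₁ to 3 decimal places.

(1.056, -1.508)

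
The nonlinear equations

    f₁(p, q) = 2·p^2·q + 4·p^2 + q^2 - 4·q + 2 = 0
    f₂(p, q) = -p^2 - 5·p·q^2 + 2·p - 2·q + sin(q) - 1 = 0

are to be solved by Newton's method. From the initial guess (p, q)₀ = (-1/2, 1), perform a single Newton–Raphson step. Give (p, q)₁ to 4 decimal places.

At (-1/2, 1): F = (0.5000, -0.908529).
Jacobian J = [[4·p·q + 8·p, 2·p^2 + 2·q - 4], [-2·p - 5·q^2 + 2, -10·p·q + cos(q) - 2]].
At the point, J = [[-6.0000, -1.5000], [-2.0000, 3.540302]] (det J = -24.241814).
Solving J·Δ = −F gives Δ = (0.0168, 0.2661).
Then the next iterate is (p, q)₁ = (-0.4832, 1.2661).

(-0.4832, 1.2661)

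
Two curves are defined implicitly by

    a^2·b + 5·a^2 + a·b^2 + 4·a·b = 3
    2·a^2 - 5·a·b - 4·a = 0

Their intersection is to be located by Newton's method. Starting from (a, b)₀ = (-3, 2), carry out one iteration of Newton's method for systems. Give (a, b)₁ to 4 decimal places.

(-1.5000, 0.6000)

At (-3, 2): F = (24.0000, 60.0000).
Jacobian J = [[2·a·b + 10·a + b^2 + 4·b, a^2 + 2·a·b + 4·a], [4·a - 5·b - 4, -5·a]].
At the point, J = [[-30.0000, -15.0000], [-26.0000, 15.0000]] (det J = -840.0000).
Solving J·Δ = −F gives Δ = (1.5000, -1.4000).
Then the next iterate is (a, b)₁ = (-1.5000, 0.6000).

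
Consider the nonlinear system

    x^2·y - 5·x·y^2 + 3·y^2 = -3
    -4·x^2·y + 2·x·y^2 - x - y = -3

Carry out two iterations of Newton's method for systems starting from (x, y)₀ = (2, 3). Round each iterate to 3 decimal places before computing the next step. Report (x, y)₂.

At (2, 3): F = (-48.000, -14.000).
Jacobian J = [[2·x·y - 5·y^2, x^2 - 10·x·y + 6·y], [-8·x·y + 2·y^2 - 1, -4·x^2 + 4·x·y - 1]].
At the point, J = [[-33.000, -38.000], [-31.000, 7.000]] (det J = -1409.000).
Solving J·Δ = −F gives Δ = (-0.616, -0.728).
Then the next iterate is (x, y)₁ = (1.384, 2.272).
Round to (1.384, 2.272) and repeat: F = (-12.88306, -3.77529), J = [[-19.52102, -15.89702], [-15.83162, 3.91597]].
Δ = (-0.337, -0.397), so (x, y)₂ = (1.047, 1.875).

(1.047, 1.875)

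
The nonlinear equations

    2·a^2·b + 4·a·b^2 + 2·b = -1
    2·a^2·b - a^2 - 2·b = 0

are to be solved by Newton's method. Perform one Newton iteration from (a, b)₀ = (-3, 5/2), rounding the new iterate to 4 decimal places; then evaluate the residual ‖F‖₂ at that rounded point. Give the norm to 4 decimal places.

At (-3, 5/2): F = (-24.0000, 31.0000).
Jacobian J = [[4·a·b + 4·b^2, 2·a^2 + 8·a·b + 2], [4·a·b - 2·a, 2·a^2 - 2]].
At the point, J = [[-5.0000, -40.0000], [-24.0000, 16.0000]] (det J = -1040.0000).
Solving J·Δ = −F gives Δ = (0.8231, -0.7029).
Then the next iterate is (a, b)₁ = (-2.1769, 1.7971).
Re-evaluating at (-2.1769, 1.7971): F = (-6.495058, 8.699438), so ‖F‖₂ = 10.8566.

10.8566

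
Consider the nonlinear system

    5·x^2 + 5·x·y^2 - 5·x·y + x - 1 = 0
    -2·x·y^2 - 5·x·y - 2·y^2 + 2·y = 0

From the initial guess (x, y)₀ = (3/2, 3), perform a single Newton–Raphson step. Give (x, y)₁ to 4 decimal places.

(2.2374, 0.5822)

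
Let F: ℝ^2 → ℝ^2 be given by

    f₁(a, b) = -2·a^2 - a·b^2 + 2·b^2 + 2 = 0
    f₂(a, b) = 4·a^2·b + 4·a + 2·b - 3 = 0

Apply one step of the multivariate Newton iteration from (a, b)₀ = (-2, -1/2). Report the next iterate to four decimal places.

At (-2, -1/2): F = (-5.0000, -20.0000).
Jacobian J = [[-4·a - b^2, -2·a·b + 4·b], [8·a·b + 4, 4·a^2 + 2]].
At the point, J = [[7.7500, -4.0000], [12.0000, 18.0000]] (det J = 187.5000).
Solving J·Δ = −F gives Δ = (0.9067, 0.5067).
Then the next iterate is (a, b)₁ = (-1.0933, 0.0067).

(-1.0933, 0.0067)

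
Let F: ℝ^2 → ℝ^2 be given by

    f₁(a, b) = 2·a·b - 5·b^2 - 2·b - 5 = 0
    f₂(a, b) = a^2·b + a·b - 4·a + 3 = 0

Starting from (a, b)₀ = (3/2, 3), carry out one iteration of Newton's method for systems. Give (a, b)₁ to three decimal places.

(1.252, 1.328)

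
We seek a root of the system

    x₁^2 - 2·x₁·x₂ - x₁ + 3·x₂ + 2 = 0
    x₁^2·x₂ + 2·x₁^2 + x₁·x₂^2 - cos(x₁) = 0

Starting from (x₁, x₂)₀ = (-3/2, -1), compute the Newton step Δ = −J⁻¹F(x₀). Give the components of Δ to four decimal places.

(0.7199, 0.2816)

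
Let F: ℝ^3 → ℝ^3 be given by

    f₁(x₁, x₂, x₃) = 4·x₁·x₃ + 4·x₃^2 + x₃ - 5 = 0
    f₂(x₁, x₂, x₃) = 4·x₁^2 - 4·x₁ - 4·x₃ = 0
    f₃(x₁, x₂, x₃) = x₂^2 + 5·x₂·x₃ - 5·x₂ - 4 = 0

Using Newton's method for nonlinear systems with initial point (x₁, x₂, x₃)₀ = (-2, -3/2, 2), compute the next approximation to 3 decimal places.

At (-2, -3/2, 2): F = (-3.000, 16.000, -9.250).
Jacobian J = [[4·x₃, 0, 4·x₁ + 8·x₃ + 1], [8·x₁ - 4, 0, -4], [0, 2·x₂ + 5·x₃ - 5, 5·x₂]].
At the point, J = [[8.000, 0.000, 9.000], [-20.000, 0.000, -4.000], [0.000, 2.000, -7.500]] (det J = -296.000).
Solving J·Δ = −F gives Δ = (0.892, 2.902, -0.459).
Then the next iterate is (x₁, x₂, x₃)₁ = (-1.108, 1.402, 1.541).

(-1.108, 1.402, 1.541)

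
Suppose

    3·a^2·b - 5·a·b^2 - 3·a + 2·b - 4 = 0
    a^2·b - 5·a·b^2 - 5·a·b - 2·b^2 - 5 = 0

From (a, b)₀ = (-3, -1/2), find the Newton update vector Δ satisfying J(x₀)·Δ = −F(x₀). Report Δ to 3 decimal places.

At (-3, -1/2): F = (-5.750, -13.750).
Jacobian J = [[6·a·b - 5·b^2 - 3, 3·a^2 - 10·a·b + 2], [2·a·b - 5·b^2 - 5·b, a^2 - 10·a·b - 5·a - 4·b]].
At the point, J = [[4.750, 14.000], [4.250, 11.000]] (det J = -7.250).
Solving J·Δ = −F gives Δ = (17.828, -5.638).

(17.828, -5.638)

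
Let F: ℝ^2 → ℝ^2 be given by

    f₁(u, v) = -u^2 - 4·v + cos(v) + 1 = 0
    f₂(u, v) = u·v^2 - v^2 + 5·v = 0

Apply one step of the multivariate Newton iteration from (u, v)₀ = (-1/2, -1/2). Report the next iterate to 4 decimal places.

(-2.3235, 0.0124)

At (-1/2, -1/2): F = (3.627583, -2.8750).
Jacobian J = [[-2·u, -sin(v) - 4], [v^2, 2·u·v - 2·v + 5]].
At the point, J = [[1.0000, -3.520574], [0.2500, 6.5000]] (det J = 7.380144).
Solving J·Δ = −F gives Δ = (-1.8235, 0.5124).
Then the next iterate is (u, v)₁ = (-2.3235, 0.0124).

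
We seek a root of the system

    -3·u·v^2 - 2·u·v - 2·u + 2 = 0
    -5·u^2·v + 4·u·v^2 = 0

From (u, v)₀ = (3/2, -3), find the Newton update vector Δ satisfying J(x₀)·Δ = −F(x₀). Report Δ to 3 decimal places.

At (3/2, -3): F = (-32.500, 87.750).
Jacobian J = [[-3·v^2 - 2·v - 2, -6·u·v - 2·u], [-10·u·v + 4·v^2, -5·u^2 + 8·u·v]].
At the point, J = [[-23.000, 24.000], [81.000, -47.250]] (det J = -857.250).
Solving J·Δ = −F gives Δ = (-0.665, 0.717).

(-0.665, 0.717)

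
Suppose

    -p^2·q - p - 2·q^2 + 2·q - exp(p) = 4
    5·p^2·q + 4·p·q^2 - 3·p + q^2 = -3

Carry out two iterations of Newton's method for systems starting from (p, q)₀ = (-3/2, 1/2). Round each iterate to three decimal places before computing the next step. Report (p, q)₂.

(-1.801, -0.197)

At (-3/2, 1/2): F = (-3.34813, 11.875).
Jacobian J = [[-2·p·q - exp(p) - 1, -p^2 - 4·q + 2], [10·p·q + 4·q^2 - 3, 5·p^2 + 8·p·q + 2·q]].
At the point, J = [[0.27687, -2.250], [-9.500, 6.250]] (det J = -19.64456).
Solving J·Δ = −F gives Δ = (0.295, -1.452).
Then the next iterate is (p, q)₁ = (-1.205, -0.952).
Round to (-1.205, -0.952) and repeat: F = (-5.42897, -3.75872), J = [[-3.59401, 4.35597], [12.09682, 14.53341]].
Δ = (-0.596, 0.755), so (p, q)₂ = (-1.801, -0.197).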